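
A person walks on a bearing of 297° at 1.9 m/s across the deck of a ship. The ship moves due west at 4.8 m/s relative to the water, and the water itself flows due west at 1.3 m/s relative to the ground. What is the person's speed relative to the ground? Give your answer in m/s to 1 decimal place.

In east/north components (m/s): person relative to ship = (-1.693, 0.863); ship relative to water = (-4.800, 0.000); water relative to ground = (-1.300, 0.000).
Sum = (-7.793, 0.863) m/s.
Speed = |(-7.793, 0.863)| = 7.841 m/s.

7.8 m/s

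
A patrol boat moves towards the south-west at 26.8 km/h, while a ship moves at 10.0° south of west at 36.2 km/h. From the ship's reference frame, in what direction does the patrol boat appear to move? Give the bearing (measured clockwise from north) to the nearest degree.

127°

Taking east as x and north as y: patrol boat velocity = (-18.950, -18.950) km/h; ship velocity = (-35.650, -6.286) km/h.
Velocity of patrol boat relative to ship = (-18.950, -18.950) − (-35.650, -6.286) = (16.700, -12.664) km/h.
Bearing = atan2(16.70, -12.66) = 127.18° clockwise from north.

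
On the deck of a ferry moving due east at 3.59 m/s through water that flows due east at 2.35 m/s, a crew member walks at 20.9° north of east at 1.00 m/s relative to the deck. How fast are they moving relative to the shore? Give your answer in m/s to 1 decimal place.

6.9 m/s

In east/north components (m/s): crew member relative to ferry = (0.934, 0.357); ferry relative to water = (3.590, 0.000); water relative to ground = (2.350, 0.000).
Sum = (6.874, 0.357) m/s.
Speed = |(6.874, 0.357)| = 6.883 m/s.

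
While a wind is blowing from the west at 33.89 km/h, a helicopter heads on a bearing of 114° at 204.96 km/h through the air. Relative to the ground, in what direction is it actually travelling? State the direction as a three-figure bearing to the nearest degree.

111°

Taking east as x and north as y: velocity relative to the air = (187.240, -83.365) km/h; the air relative to ground = (33.890, 0.000) km/h.
Velocity relative to ground = (187.240, -83.365) + (33.890, 0.000) = (221.130, -83.365) km/h.
Bearing = atan2(221.13, -83.36) = 110.66° clockwise from north.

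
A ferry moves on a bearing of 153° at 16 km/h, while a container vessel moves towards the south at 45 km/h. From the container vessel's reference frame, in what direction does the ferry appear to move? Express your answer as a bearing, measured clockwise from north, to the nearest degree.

Taking east as x and north as y: ferry velocity = (7.264, -14.256) km/h; container vessel velocity = (0.000, -45.000) km/h.
Velocity of ferry relative to container vessel = (7.264, -14.256) − (0.000, -45.000) = (7.264, 30.744) km/h.
Bearing = atan2(7.26, 30.74) = 13.29° clockwise from north.

013°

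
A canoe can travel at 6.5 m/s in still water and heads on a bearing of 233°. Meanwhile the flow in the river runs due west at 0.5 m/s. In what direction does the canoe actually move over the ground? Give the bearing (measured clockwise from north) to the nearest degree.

235°

Taking east as x and north as y: velocity relative to the water = (-5.191, -3.912) m/s; the water relative to ground = (-0.500, 0.000) m/s.
Velocity relative to ground = (-5.191, -3.912) + (-0.500, 0.000) = (-5.691, -3.912) m/s.
Bearing = atan2(-5.69, -3.91) = 235.50° clockwise from north.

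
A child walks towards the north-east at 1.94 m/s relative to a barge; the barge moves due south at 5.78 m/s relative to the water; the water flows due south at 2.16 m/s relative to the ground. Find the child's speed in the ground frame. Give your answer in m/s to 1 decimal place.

In east/north components (m/s): child relative to barge = (1.372, 1.372); barge relative to water = (0.000, -5.780); water relative to ground = (0.000, -2.160).
Sum = (1.372, -6.568) m/s.
Speed = |(1.372, -6.568)| = 6.710 m/s.

6.7 m/s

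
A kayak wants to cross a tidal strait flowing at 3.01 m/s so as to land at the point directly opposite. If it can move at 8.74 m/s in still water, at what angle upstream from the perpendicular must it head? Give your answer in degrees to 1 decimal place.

To cancel the current, the upstream component of the kayak's velocity must equal the flow: 8.74 sin θ = 3.01.
sin θ = 3.01 / 8.74 = 0.3444.
θ = arcsin(0.3444) = 20.145°.

20.1°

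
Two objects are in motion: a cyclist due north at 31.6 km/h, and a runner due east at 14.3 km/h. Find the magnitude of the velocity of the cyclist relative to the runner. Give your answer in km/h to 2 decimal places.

Taking east as x and north as y: cyclist velocity = (0.000, 31.600) km/h; runner velocity = (14.300, 0.000) km/h.
Velocity of cyclist relative to runner = (0.000, 31.600) − (14.300, 0.000) = (-14.300, 31.600) km/h.
Magnitude = |(-14.300, 31.600)| = 34.685 km/h.

34.69 km/h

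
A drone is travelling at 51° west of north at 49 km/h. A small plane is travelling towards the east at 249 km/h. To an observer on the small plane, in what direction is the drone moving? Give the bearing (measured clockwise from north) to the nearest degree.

276°

Taking east as x and north as y: drone velocity = (-38.080, 30.837) km/h; small plane velocity = (249.000, 0.000) km/h.
Velocity of drone relative to small plane = (-38.080, 30.837) − (249.000, 0.000) = (-287.080, 30.837) km/h.
Bearing = atan2(-287.08, 30.84) = 276.13° clockwise from north.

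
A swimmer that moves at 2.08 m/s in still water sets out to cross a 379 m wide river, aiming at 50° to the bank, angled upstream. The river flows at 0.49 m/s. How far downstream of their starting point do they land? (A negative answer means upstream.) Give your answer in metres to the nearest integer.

-201 m

Perpendicular speed = 1.593 m/s; crossing time = 379 / 1.593 = 237.860 s.
Net downstream speed = -0.847 m/s.
Drift = -0.847 × 237.860 = -201.467 m (upstream).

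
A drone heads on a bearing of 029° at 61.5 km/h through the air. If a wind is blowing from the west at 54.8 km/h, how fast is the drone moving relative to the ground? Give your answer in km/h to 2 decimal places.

Taking east as x and north as y: velocity relative to the air = (29.816, 53.789) km/h; the air relative to ground = (54.800, 0.000) km/h.
Velocity relative to ground = (29.816, 53.789) + (54.800, 0.000) = (84.616, 53.789) km/h.
Speed = |(84.616, 53.789)| = 100.265 km/h.

100.27 km/h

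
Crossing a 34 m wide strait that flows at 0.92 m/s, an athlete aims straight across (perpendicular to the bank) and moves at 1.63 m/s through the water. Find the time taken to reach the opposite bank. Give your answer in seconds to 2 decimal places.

20.86 s

The component of the athlete's velocity perpendicular to the bank is 1.63 m/s.
The current is parallel to the bank, so it does not affect the crossing time.
Time = 34 / 1.630 = 20.859 s.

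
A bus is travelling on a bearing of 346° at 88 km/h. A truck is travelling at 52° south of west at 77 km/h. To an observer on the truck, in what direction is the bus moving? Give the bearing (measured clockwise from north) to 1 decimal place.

Taking east as x and north as y: bus velocity = (-21.289, 85.386) km/h; truck velocity = (-47.406, -60.677) km/h.
Velocity of bus relative to truck = (-21.289, 85.386) − (-47.406, -60.677) = (26.117, 146.063) km/h.
Bearing = atan2(26.12, 146.06) = 10.14° clockwise from north.

010.1°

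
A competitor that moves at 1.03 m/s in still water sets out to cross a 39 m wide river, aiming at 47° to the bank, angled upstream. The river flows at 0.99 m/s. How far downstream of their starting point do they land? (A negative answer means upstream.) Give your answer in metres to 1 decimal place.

14.9 m

Perpendicular speed = 0.753 m/s; crossing time = 39 / 0.753 = 51.773 s.
Net downstream speed = 0.288 m/s.
Drift = 0.288 × 51.773 = 14.887 m (downstream).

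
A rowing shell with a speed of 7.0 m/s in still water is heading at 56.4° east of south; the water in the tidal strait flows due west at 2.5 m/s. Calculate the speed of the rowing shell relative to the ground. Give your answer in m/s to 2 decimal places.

5.11 m/s

Taking east as x and north as y: velocity relative to the water = (5.830, -3.874) m/s; the water relative to ground = (-2.500, 0.000) m/s.
Velocity relative to ground = (5.830, -3.874) + (-2.500, 0.000) = (3.330, -3.874) m/s.
Speed = |(3.330, -3.874)| = 5.109 m/s.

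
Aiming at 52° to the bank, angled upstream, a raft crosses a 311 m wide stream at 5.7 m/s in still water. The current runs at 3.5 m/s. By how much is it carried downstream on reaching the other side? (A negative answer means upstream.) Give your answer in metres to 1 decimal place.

Perpendicular speed = 4.492 m/s; crossing time = 311 / 4.492 = 69.239 s.
Net downstream speed = -0.009 m/s.
Drift = -0.009 × 69.239 = -0.642 m (upstream).

-0.6 m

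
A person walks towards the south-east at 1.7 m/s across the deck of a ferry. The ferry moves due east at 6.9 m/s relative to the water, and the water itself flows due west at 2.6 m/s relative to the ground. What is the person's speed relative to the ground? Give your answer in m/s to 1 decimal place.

In east/north components (m/s): person relative to ferry = (1.202, -1.202); ferry relative to water = (6.900, 0.000); water relative to ground = (-2.600, 0.000).
Sum = (5.502, -1.202) m/s.
Speed = |(5.502, -1.202)| = 5.632 m/s.

5.6 m/s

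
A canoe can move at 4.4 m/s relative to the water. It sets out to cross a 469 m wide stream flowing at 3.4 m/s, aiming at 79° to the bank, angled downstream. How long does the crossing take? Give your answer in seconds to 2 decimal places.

108.59 s

The component of the canoe's velocity perpendicular to the bank is 4.4 × sin 79° = 4.319 m/s.
Only the cross-stream component determines the crossing time; the current contributes nothing perpendicular to the bank.
Time = 469 / 4.319 = 108.586 s.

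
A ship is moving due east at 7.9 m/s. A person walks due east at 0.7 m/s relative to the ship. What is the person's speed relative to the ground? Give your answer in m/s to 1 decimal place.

8.6 m/s

Taking east as x and north as y: ship velocity = (7.900, 0.000) m/s; person velocity relative to ship = (0.700, 0.000) m/s.
Velocity relative to ground = (7.900, 0.000) + (0.700, 0.000) = (8.600, 0.000) m/s.
Speed = |(8.600, 0.000)| = 8.600 m/s.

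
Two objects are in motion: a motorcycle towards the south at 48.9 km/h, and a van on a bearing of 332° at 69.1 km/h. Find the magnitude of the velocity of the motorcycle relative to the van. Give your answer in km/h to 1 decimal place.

114.6 km/h

Taking east as x and north as y: motorcycle velocity = (0.000, -48.900) km/h; van velocity = (-32.440, 61.012) km/h.
Velocity of motorcycle relative to van = (0.000, -48.900) − (-32.440, 61.012) = (32.440, -109.912) km/h.
Magnitude = |(32.440, -109.912)| = 114.599 km/h.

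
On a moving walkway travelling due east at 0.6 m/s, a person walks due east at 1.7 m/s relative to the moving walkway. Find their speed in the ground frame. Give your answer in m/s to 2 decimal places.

2.30 m/s

Taking east as x and north as y: moving walkway velocity = (0.600, 0.000) m/s; person velocity relative to moving walkway = (1.700, 0.000) m/s.
Velocity relative to ground = (0.600, 0.000) + (1.700, 0.000) = (2.300, 0.000) m/s.
Speed = |(2.300, 0.000)| = 2.300 m/s.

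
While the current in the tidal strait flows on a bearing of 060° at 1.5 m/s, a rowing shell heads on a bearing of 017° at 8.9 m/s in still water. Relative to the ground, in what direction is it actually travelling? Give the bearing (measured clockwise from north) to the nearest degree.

Taking east as x and north as y: velocity relative to the water = (2.602, 8.511) m/s; the water relative to ground = (1.299, 0.750) m/s.
Velocity relative to ground = (2.602, 8.511) + (1.299, 0.750) = (3.901, 9.261) m/s.
Bearing = atan2(3.90, 9.26) = 22.84° clockwise from north.

023°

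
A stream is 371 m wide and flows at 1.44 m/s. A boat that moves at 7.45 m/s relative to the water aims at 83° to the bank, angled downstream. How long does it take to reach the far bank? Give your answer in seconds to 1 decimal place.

50.2 s

The component of the boat's velocity perpendicular to the bank is 7.45 × sin 83° = 7.394 m/s.
The flow acts along the bank and has no component across it.
Time = 371 / 7.394 = 50.173 s.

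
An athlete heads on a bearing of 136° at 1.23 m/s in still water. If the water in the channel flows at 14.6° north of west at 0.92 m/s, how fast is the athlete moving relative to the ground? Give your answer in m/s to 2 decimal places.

Taking east as x and north as y: velocity relative to the water = (0.854, -0.885) m/s; the water relative to ground = (-0.890, 0.232) m/s.
Velocity relative to ground = (0.854, -0.885) + (-0.890, 0.232) = (-0.036, -0.653) m/s.
Speed = |(-0.036, -0.653)| = 0.654 m/s.

0.65 m/s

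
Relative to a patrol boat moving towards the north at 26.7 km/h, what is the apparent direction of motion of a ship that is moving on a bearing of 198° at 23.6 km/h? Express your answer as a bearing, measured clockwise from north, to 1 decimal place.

Taking east as x and north as y: ship velocity = (-7.293, -22.445) km/h; patrol boat velocity = (0.000, 26.700) km/h.
Velocity of ship relative to patrol boat = (-7.293, -22.445) − (0.000, 26.700) = (-7.293, -49.145) km/h.
Bearing = atan2(-7.29, -49.14) = 188.44° clockwise from north.

188.4°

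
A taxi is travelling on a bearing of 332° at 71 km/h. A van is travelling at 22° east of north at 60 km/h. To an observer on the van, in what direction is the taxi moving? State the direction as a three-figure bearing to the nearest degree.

Taking east as x and north as y: taxi velocity = (-33.332, 62.689) km/h; van velocity = (22.476, 55.631) km/h.
Velocity of taxi relative to van = (-33.332, 62.689) − (22.476, 55.631) = (-55.809, 7.058) km/h.
Bearing = atan2(-55.81, 7.06) = 277.21° clockwise from north.

277°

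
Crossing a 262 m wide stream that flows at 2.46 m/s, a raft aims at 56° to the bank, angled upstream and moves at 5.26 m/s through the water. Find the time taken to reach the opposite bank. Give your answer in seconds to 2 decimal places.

The component of the raft's velocity perpendicular to the bank is 5.26 × sin 56° = 4.361 m/s.
Only the cross-stream component determines the crossing time; the current contributes nothing perpendicular to the bank.
Time = 262 / 4.361 = 60.082 s.

60.08 s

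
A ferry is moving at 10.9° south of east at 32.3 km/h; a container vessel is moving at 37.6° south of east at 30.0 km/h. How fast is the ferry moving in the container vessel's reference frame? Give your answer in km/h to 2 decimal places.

Taking east as x and north as y: ferry velocity = (31.717, -6.108) km/h; container vessel velocity = (23.769, -18.304) km/h.
Velocity of ferry relative to container vessel = (31.717, -6.108) − (23.769, -18.304) = (7.949, 12.197) km/h.
Magnitude = |(7.949, 12.197)| = 14.558 km/h.

14.56 km/h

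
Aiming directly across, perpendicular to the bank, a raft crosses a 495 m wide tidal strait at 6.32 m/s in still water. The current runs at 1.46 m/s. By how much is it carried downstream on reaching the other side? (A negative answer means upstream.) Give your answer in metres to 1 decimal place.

Perpendicular speed = 6.320 m/s; crossing time = 495 / 6.320 = 78.323 s.
Net downstream speed = 1.460 m/s.
Drift = 1.460 × 78.323 = 114.351 m (downstream).

114.4 m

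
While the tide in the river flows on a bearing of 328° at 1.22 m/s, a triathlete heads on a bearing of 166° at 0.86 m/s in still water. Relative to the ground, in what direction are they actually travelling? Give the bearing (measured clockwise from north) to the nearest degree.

295°

Taking east as x and north as y: velocity relative to the water = (0.208, -0.834) m/s; the water relative to ground = (-0.647, 1.035) m/s.
Velocity relative to ground = (0.208, -0.834) + (-0.647, 1.035) = (-0.438, 0.200) m/s.
Bearing = atan2(-0.44, 0.20) = 294.54° clockwise from north.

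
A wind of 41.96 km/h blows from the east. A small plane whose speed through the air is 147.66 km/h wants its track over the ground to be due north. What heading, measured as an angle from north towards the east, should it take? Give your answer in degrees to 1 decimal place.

16.5°

The wind pushes perpendicular to the desired track; the heading must have a component into the wind equal to 41.96 km/h: 147.66 sin θ = 41.96.
sin θ = 0.2842, so θ = 16.509°.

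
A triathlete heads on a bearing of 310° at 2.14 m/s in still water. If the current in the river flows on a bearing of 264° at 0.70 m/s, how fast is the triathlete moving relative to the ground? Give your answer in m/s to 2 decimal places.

2.67 m/s

Taking east as x and north as y: velocity relative to the water = (-1.639, 1.376) m/s; the water relative to ground = (-0.696, -0.073) m/s.
Velocity relative to ground = (-1.639, 1.376) + (-0.696, -0.073) = (-2.336, 1.302) m/s.
Speed = |(-2.336, 1.302)| = 2.674 m/s.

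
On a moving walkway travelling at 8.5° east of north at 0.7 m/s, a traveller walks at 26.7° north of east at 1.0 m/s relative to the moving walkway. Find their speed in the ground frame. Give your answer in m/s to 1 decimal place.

Taking east as x and north as y: moving walkway velocity = (0.103, 0.692) m/s; traveller velocity relative to moving walkway = (0.893, 0.449) m/s.
Velocity relative to ground = (0.103, 0.692) + (0.893, 0.449) = (0.997, 1.142) m/s.
Speed = |(0.997, 1.142)| = 1.516 m/s.

1.5 m/s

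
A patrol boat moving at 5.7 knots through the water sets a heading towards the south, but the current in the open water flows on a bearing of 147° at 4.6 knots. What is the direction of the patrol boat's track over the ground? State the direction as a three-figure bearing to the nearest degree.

Taking east as x and north as y: velocity relative to the water = (0.000, -5.700) knots; the water relative to ground = (2.505, -3.858) knots.
Velocity relative to ground = (0.000, -5.700) + (2.505, -3.858) = (2.505, -9.558) knots.
Bearing = atan2(2.51, -9.56) = 165.31° clockwise from north.

165°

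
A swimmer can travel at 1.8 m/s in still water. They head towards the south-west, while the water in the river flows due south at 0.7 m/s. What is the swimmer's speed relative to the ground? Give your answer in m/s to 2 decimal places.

Taking east as x and north as y: velocity relative to the water = (-1.273, -1.273) m/s; the water relative to ground = (0.000, -0.700) m/s.
Velocity relative to ground = (-1.273, -1.273) + (0.000, -0.700) = (-1.273, -1.973) m/s.
Speed = |(-1.273, -1.973)| = 2.348 m/s.

2.35 m/s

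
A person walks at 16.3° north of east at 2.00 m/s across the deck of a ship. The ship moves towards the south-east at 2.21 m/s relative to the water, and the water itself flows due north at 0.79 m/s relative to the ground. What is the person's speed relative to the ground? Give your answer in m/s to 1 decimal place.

In east/north components (m/s): person relative to ship = (1.920, 0.561); ship relative to water = (1.563, -1.563); water relative to ground = (0.000, 0.790).
Sum = (3.482, -0.211) m/s.
Speed = |(3.482, -0.211)| = 3.489 m/s.

3.5 m/s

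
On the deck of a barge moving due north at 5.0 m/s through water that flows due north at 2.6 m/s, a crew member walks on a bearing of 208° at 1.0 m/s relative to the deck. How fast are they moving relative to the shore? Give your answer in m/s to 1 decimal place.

6.7 m/s

In east/north components (m/s): crew member relative to barge = (-0.469, -0.883); barge relative to water = (0.000, 5.000); water relative to ground = (0.000, 2.600).
Sum = (-0.469, 6.717) m/s.
Speed = |(-0.469, 6.717)| = 6.733 m/s.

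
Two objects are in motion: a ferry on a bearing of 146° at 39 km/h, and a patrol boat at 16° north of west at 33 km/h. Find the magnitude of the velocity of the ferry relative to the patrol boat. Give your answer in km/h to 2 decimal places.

Taking east as x and north as y: ferry velocity = (21.809, -32.332) km/h; patrol boat velocity = (-31.722, 9.096) km/h.
Velocity of ferry relative to patrol boat = (21.809, -32.332) − (-31.722, 9.096) = (53.530, -41.428) km/h.
Magnitude = |(53.530, -41.428)| = 67.689 km/h.

67.69 km/h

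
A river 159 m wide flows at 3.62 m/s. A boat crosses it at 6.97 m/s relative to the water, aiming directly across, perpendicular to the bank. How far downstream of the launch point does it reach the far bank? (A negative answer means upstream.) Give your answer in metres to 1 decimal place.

Perpendicular speed = 6.970 m/s; crossing time = 159 / 6.970 = 22.812 s.
Net downstream speed = 3.620 m/s.
Drift = 3.620 × 22.812 = 82.580 m (downstream).

82.6 m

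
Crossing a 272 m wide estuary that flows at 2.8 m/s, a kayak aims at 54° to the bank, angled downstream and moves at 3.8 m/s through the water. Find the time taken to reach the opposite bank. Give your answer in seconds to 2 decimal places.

88.48 s

The component of the kayak's velocity perpendicular to the bank is 3.8 × sin 54° = 3.074 m/s.
The current is parallel to the bank, so it does not affect the crossing time.
Time = 272 / 3.074 = 88.476 s.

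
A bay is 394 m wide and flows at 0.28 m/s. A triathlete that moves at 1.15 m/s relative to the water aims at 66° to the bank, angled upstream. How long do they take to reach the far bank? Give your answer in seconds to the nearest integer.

375 s

The component of the triathlete's velocity perpendicular to the bank is 1.15 × sin 66° = 1.051 m/s.
Only the cross-stream component determines the crossing time; the current contributes nothing perpendicular to the bank.
Time = 394 / 1.051 = 375.032 s.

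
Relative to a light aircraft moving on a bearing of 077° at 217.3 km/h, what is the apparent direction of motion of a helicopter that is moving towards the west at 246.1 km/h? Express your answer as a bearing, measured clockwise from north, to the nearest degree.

Taking east as x and north as y: helicopter velocity = (-246.100, 0.000) km/h; light aircraft velocity = (211.731, 48.882) km/h.
Velocity of helicopter relative to light aircraft = (-246.100, 0.000) − (211.731, 48.882) = (-457.831, -48.882) km/h.
Bearing = atan2(-457.83, -48.88) = 263.91° clockwise from north.

264°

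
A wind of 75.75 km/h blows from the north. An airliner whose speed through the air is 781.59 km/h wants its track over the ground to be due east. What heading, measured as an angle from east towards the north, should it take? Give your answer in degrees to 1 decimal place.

5.6°

The wind pushes perpendicular to the desired track; the heading must have a component into the wind equal to 75.75 km/h: 781.59 sin θ = 75.75.
sin θ = 0.0969, so θ = 5.562°.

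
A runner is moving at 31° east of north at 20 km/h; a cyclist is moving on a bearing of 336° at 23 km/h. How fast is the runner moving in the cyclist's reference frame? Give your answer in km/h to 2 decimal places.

Taking east as x and north as y: runner velocity = (10.301, 17.143) km/h; cyclist velocity = (-9.355, 21.012) km/h.
Velocity of runner relative to cyclist = (10.301, 17.143) − (-9.355, 21.012) = (19.656, -3.868) km/h.
Magnitude = |(19.656, -3.868)| = 20.033 km/h.

20.03 km/h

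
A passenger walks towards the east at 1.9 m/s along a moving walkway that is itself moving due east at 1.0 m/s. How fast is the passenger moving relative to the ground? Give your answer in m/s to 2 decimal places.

2.90 m/s

Taking east as x and north as y: moving walkway velocity = (1.000, 0.000) m/s; passenger velocity relative to moving walkway = (1.900, 0.000) m/s.
Velocity relative to ground = (1.000, 0.000) + (1.900, 0.000) = (2.900, 0.000) m/s.
Speed = |(2.900, 0.000)| = 2.900 m/s.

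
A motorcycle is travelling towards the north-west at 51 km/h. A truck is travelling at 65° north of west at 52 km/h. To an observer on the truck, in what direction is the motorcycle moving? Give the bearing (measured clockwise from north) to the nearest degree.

Taking east as x and north as y: motorcycle velocity = (-36.062, 36.062) km/h; truck velocity = (-21.976, 47.128) km/h.
Velocity of motorcycle relative to truck = (-36.062, 36.062) − (-21.976, 47.128) = (-14.086, -11.066) km/h.
Bearing = atan2(-14.09, -11.07) = 231.85° clockwise from north.

232°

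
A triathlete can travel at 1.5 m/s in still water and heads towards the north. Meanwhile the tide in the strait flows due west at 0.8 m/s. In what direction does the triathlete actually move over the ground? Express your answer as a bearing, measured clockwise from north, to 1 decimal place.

Taking east as x and north as y: velocity relative to the water = (0.000, 1.500) m/s; the water relative to ground = (-0.800, 0.000) m/s.
Velocity relative to ground = (0.000, 1.500) + (-0.800, 0.000) = (-0.800, 1.500) m/s.
Bearing = atan2(-0.80, 1.50) = 331.93° clockwise from north.

331.9°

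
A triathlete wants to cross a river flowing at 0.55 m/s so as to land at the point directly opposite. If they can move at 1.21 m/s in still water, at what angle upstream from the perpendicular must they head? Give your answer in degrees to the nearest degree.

To cancel the current, the upstream component of the triathlete's velocity must equal the flow: 1.21 sin θ = 0.55.
sin θ = 0.55 / 1.21 = 0.4545.
θ = arcsin(0.4545) = 27.036°.

27°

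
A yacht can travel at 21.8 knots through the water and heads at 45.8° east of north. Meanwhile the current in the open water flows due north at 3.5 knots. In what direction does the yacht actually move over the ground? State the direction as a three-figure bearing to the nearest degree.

040°

Taking east as x and north as y: velocity relative to the water = (15.629, 15.198) knots; the water relative to ground = (0.000, 3.500) knots.
Velocity relative to ground = (15.629, 15.198) + (0.000, 3.500) = (15.629, 18.698) knots.
Bearing = atan2(15.63, 18.70) = 39.89° clockwise from north.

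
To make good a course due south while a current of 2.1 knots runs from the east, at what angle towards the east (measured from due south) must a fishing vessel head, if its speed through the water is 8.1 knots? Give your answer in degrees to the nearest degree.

15°

The current pushes perpendicular to the desired track; the heading must have a component into the current equal to 2.1 knots: 8.1 sin θ = 2.1.
sin θ = 0.2593, so θ = 15.026°.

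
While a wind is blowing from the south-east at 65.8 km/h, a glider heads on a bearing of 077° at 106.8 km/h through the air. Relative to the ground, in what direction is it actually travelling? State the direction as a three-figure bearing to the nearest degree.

Taking east as x and north as y: velocity relative to the air = (104.063, 24.025) km/h; the air relative to ground = (-46.528, 46.528) km/h.
Velocity relative to ground = (104.063, 24.025) + (-46.528, 46.528) = (57.535, 70.552) km/h.
Bearing = atan2(57.54, 70.55) = 39.20° clockwise from north.

039°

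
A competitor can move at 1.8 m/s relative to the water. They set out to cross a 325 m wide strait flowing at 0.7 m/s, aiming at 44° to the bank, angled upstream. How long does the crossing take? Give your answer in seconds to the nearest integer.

260 s

The component of the competitor's velocity perpendicular to the bank is 1.8 × sin 44° = 1.250 m/s.
Only the cross-stream component determines the crossing time; the current contributes nothing perpendicular to the bank.
Time = 325 / 1.250 = 259.920 s.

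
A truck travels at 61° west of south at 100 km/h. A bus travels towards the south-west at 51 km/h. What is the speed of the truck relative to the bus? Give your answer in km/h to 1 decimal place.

Taking east as x and north as y: truck velocity = (-87.462, -48.481) km/h; bus velocity = (-36.062, -36.062) km/h.
Velocity of truck relative to bus = (-87.462, -48.481) − (-36.062, -36.062) = (-51.400, -12.419) km/h.
Magnitude = |(-51.400, -12.419)| = 52.878 km/h.

52.9 km/h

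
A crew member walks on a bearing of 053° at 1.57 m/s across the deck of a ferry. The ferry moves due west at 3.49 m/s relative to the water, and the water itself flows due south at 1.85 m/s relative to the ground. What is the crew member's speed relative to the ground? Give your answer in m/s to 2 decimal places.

In east/north components (m/s): crew member relative to ferry = (1.254, 0.945); ferry relative to water = (-3.490, 0.000); water relative to ground = (0.000, -1.850).
Sum = (-2.236, -0.905) m/s.
Speed = |(-2.236, -0.905)| = 2.412 m/s.

2.41 m/s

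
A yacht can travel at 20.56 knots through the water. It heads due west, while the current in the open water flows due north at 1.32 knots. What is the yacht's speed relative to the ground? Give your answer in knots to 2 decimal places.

Taking east as x and north as y: velocity relative to the water = (-20.560, 0.000) knots; the water relative to ground = (0.000, 1.320) knots.
Velocity relative to ground = (-20.560, 0.000) + (0.000, 1.320) = (-20.560, 1.320) knots.
Speed = |(-20.560, 1.320)| = 20.602 knots.

20.60 knots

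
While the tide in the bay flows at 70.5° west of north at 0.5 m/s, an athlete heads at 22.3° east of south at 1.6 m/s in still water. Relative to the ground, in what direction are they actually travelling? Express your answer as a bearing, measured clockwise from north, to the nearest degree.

174°

Taking east as x and north as y: velocity relative to the water = (0.607, -1.480) m/s; the water relative to ground = (-0.471, 0.167) m/s.
Velocity relative to ground = (0.607, -1.480) + (-0.471, 0.167) = (0.136, -1.313) m/s.
Bearing = atan2(0.14, -1.31) = 174.10° clockwise from north.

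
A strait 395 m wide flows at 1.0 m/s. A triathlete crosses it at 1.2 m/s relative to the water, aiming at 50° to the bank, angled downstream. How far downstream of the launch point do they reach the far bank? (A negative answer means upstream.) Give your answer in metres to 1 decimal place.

761.1 m

Perpendicular speed = 0.919 m/s; crossing time = 395 / 0.919 = 429.697 s.
Net downstream speed = 1.771 m/s.
Drift = 1.771 × 429.697 = 761.141 m (downstream).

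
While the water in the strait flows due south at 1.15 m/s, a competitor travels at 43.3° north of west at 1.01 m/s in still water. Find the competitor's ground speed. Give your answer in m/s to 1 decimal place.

0.9 m/s

Taking east as x and north as y: velocity relative to the water = (-0.735, 0.693) m/s; the water relative to ground = (0.000, -1.150) m/s.
Velocity relative to ground = (-0.735, 0.693) + (0.000, -1.150) = (-0.735, -0.457) m/s.
Speed = |(-0.735, -0.457)| = 0.866 m/s.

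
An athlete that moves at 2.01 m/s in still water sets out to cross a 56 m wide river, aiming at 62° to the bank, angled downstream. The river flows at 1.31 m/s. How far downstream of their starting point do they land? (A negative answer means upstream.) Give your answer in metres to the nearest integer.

71 m

Perpendicular speed = 1.775 m/s; crossing time = 56 / 1.775 = 31.554 s.
Net downstream speed = 2.254 m/s.
Drift = 2.254 × 31.554 = 71.112 m (downstream).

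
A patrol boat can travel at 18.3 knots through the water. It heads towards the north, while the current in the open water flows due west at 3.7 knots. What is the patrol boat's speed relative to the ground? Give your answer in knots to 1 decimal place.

18.7 knots

Taking east as x and north as y: velocity relative to the water = (0.000, 18.300) knots; the water relative to ground = (-3.700, 0.000) knots.
Velocity relative to ground = (0.000, 18.300) + (-3.700, 0.000) = (-3.700, 18.300) knots.
Speed = |(-3.700, 18.300)| = 18.670 knots.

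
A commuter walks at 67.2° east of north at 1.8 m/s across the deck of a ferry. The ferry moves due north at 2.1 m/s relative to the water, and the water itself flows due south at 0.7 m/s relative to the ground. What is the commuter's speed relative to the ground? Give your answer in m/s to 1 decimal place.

In east/north components (m/s): commuter relative to ferry = (1.659, 0.698); ferry relative to water = (0.000, 2.100); water relative to ground = (0.000, -0.700).
Sum = (1.659, 2.098) m/s.
Speed = |(1.659, 2.098)| = 2.675 m/s.

2.7 m/s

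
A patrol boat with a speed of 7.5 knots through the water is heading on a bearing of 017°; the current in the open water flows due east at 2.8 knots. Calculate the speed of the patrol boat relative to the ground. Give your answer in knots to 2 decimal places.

Taking east as x and north as y: velocity relative to the water = (2.193, 7.172) knots; the water relative to ground = (2.800, 0.000) knots.
Velocity relative to ground = (2.193, 7.172) + (2.800, 0.000) = (4.993, 7.172) knots.
Speed = |(4.993, 7.172)| = 8.739 knots.

8.74 knots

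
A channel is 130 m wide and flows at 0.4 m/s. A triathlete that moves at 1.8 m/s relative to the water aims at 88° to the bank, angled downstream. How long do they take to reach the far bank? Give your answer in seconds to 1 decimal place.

72.3 s

The component of the triathlete's velocity perpendicular to the bank is 1.8 × sin 88° = 1.799 m/s.
The flow acts along the bank and has no component across it.
Time = 130 / 1.799 = 72.266 s.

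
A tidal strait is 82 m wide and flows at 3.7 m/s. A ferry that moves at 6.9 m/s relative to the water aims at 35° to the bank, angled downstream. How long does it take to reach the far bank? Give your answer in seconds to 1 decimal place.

The component of the ferry's velocity perpendicular to the bank is 6.9 × sin 35° = 3.958 m/s.
The current is parallel to the bank, so it does not affect the crossing time.
Time = 82 / 3.958 = 20.719 s.

20.7 s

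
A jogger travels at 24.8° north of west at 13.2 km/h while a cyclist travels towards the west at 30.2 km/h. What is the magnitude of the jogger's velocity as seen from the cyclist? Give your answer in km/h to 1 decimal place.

19.0 km/h

Taking east as x and north as y: jogger velocity = (-11.983, 5.537) km/h; cyclist velocity = (-30.200, 0.000) km/h.
Velocity of jogger relative to cyclist = (-11.983, 5.537) − (-30.200, 0.000) = (18.217, 5.537) km/h.
Magnitude = |(18.217, 5.537)| = 19.040 km/h.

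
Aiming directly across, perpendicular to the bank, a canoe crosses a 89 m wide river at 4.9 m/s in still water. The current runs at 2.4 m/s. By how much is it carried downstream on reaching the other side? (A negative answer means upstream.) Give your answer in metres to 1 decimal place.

Perpendicular speed = 4.900 m/s; crossing time = 89 / 4.900 = 18.163 s.
Net downstream speed = 2.400 m/s.
Drift = 2.400 × 18.163 = 43.592 m (downstream).

43.6 m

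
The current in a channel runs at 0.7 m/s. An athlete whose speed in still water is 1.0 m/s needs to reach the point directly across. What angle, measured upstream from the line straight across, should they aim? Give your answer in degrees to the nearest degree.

To cancel the current, the upstream component of the athlete's velocity must equal the flow: 1.0 sin θ = 0.7.
sin θ = 0.7 / 1.0 = 0.7000.
θ = arcsin(0.7000) = 44.427°.

44°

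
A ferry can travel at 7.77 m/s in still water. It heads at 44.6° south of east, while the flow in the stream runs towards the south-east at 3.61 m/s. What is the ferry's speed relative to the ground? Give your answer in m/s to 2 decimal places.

Taking east as x and north as y: velocity relative to the water = (5.532, -5.456) m/s; the water relative to ground = (2.553, -2.553) m/s.
Velocity relative to ground = (5.532, -5.456) + (2.553, -2.553) = (8.085, -8.008) m/s.
Speed = |(8.085, -8.008)| = 11.380 m/s.

11.38 m/s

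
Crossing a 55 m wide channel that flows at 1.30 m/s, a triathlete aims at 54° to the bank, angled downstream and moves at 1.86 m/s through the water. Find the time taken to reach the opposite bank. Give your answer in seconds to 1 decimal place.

The component of the triathlete's velocity perpendicular to the bank is 1.86 × sin 54° = 1.505 m/s.
The flow acts along the bank and has no component across it.
Time = 55 / 1.505 = 36.550 s.

36.6 s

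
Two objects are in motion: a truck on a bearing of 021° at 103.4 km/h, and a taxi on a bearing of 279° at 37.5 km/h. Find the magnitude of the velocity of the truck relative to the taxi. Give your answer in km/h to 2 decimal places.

Taking east as x and north as y: truck velocity = (37.055, 96.532) km/h; taxi velocity = (-37.038, 5.866) km/h.
Velocity of truck relative to taxi = (37.055, 96.532) − (-37.038, 5.866) = (74.094, 90.666) km/h.
Magnitude = |(74.094, 90.666)| = 117.090 km/h.

117.09 km/h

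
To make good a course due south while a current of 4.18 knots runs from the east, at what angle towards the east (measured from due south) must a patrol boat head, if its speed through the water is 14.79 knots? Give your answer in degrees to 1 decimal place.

The current pushes perpendicular to the desired track; the heading must have a component into the current equal to 4.18 knots: 14.79 sin θ = 4.18.
sin θ = 0.2826, so θ = 16.417°.

16.4°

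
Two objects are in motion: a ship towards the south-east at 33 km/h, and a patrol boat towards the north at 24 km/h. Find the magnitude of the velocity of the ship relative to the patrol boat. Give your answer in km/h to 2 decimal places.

Taking east as x and north as y: ship velocity = (23.335, -23.335) km/h; patrol boat velocity = (0.000, 24.000) km/h.
Velocity of ship relative to patrol boat = (23.335, -23.335) − (0.000, 24.000) = (23.335, -47.335) km/h.
Magnitude = |(23.335, -47.335)| = 52.774 km/h.

52.77 km/h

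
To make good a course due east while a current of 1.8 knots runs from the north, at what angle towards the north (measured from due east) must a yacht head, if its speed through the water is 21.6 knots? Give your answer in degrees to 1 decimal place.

4.8°

The current pushes perpendicular to the desired track; the heading must have a component into the current equal to 1.8 knots: 21.6 sin θ = 1.8.
sin θ = 0.0833, so θ = 4.780°.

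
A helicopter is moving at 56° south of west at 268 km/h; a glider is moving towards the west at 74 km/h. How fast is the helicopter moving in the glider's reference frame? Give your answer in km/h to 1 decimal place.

Taking east as x and north as y: helicopter velocity = (-149.864, -222.182) km/h; glider velocity = (-74.000, 0.000) km/h.
Velocity of helicopter relative to glider = (-149.864, -222.182) − (-74.000, 0.000) = (-75.864, -222.182) km/h.
Magnitude = |(-75.864, -222.182)| = 234.777 km/h.

234.8 km/h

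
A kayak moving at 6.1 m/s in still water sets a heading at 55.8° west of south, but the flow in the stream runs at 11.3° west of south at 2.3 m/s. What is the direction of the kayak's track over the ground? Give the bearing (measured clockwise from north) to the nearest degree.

Taking east as x and north as y: velocity relative to the water = (-5.045, -3.429) m/s; the water relative to ground = (-0.451, -2.255) m/s.
Velocity relative to ground = (-5.045, -3.429) + (-0.451, -2.255) = (-5.496, -5.684) m/s.
Bearing = atan2(-5.50, -5.68) = 224.04° clockwise from north.

224°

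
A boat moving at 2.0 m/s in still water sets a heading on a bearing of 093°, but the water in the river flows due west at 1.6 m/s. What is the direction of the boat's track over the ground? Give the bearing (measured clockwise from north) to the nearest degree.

105°

Taking east as x and north as y: velocity relative to the water = (1.997, -0.105) m/s; the water relative to ground = (-1.600, 0.000) m/s.
Velocity relative to ground = (1.997, -0.105) + (-1.600, 0.000) = (0.397, -0.105) m/s.
Bearing = atan2(0.40, -0.10) = 104.76° clockwise from north.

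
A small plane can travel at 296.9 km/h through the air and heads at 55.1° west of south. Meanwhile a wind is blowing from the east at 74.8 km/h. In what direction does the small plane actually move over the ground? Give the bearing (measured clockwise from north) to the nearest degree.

242°

Taking east as x and north as y: velocity relative to the air = (-243.503, -169.870) km/h; the air relative to ground = (-74.800, 0.000) km/h.
Velocity relative to ground = (-243.503, -169.870) + (-74.800, 0.000) = (-318.303, -169.870) km/h.
Bearing = atan2(-318.30, -169.87) = 241.91° clockwise from north.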